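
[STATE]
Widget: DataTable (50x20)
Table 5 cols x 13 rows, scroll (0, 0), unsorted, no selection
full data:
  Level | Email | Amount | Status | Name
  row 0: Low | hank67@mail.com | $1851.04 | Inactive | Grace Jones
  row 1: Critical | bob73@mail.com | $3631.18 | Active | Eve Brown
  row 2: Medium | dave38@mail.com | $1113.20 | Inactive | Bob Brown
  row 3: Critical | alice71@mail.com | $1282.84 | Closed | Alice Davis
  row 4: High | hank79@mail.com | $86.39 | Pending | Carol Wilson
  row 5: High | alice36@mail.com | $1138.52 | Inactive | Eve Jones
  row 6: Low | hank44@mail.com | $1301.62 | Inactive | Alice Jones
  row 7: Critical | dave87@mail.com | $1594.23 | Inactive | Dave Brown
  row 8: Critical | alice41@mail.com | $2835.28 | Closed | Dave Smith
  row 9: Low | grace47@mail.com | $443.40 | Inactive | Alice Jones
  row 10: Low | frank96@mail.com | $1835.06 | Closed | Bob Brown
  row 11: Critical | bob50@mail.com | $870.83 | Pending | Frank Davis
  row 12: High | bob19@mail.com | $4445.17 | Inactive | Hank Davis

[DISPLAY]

Level   │Email           │Amount  │Status  │Name  
────────┼────────────────┼────────┼────────┼──────
Low     │hank67@mail.com │$1851.04│Inactive│Grace 
Critical│bob73@mail.com  │$3631.18│Active  │Eve Br
Medium  │dave38@mail.com │$1113.20│Inactive│Bob Br
Critical│alice71@mail.com│$1282.84│Closed  │Alice 
High    │hank79@mail.com │$86.39  │Pending │Carol 
High    │alice36@mail.com│$1138.52│Inactive│Eve Jo
Low     │hank44@mail.com │$1301.62│Inactive│Alice 
Critical│dave87@mail.com │$1594.23│Inactive│Dave B
Critical│alice41@mail.com│$2835.28│Closed  │Dave S
Low     │grace47@mail.com│$443.40 │Inactive│Alice 
Low     │frank96@mail.com│$1835.06│Closed  │Bob Br
Critical│bob50@mail.com  │$870.83 │Pending │Frank 
High    │bob19@mail.com  │$4445.17│Inactive│Hank D
                                                  
                                                  
                                                  
                                                  
                                                  


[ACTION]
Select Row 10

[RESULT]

Level   │Email           │Amount  │Status  │Name  
────────┼────────────────┼────────┼────────┼──────
Low     │hank67@mail.com │$1851.04│Inactive│Grace 
Critical│bob73@mail.com  │$3631.18│Active  │Eve Br
Medium  │dave38@mail.com │$1113.20│Inactive│Bob Br
Critical│alice71@mail.com│$1282.84│Closed  │Alice 
High    │hank79@mail.com │$86.39  │Pending │Carol 
High    │alice36@mail.com│$1138.52│Inactive│Eve Jo
Low     │hank44@mail.com │$1301.62│Inactive│Alice 
Critical│dave87@mail.com │$1594.23│Inactive│Dave B
Critical│alice41@mail.com│$2835.28│Closed  │Dave S
Low     │grace47@mail.com│$443.40 │Inactive│Alice 
>ow     │frank96@mail.com│$1835.06│Closed  │Bob Br
Critical│bob50@mail.com  │$870.83 │Pending │Frank 
High    │bob19@mail.com  │$4445.17│Inactive│Hank D
                                                  
                                                  
                                                  
                                                  
                                                  


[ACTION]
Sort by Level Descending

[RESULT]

Level  ▼│Email           │Amount  │Status  │Name  
────────┼────────────────┼────────┼────────┼──────
Medium  │dave38@mail.com │$1113.20│Inactive│Bob Br
Low     │hank67@mail.com │$1851.04│Inactive│Grace 
Low     │hank44@mail.com │$1301.62│Inactive│Alice 
Low     │grace47@mail.com│$443.40 │Inactive│Alice 
Low     │frank96@mail.com│$1835.06│Closed  │Bob Br
High    │hank79@mail.com │$86.39  │Pending │Carol 
High    │alice36@mail.com│$1138.52│Inactive│Eve Jo
High    │bob19@mail.com  │$4445.17│Inactive│Hank D
Critical│bob73@mail.com  │$3631.18│Active  │Eve Br
Critical│alice71@mail.com│$1282.84│Closed  │Alice 
>ritical│dave87@mail.com │$1594.23│Inactive│Dave B
Critical│alice41@mail.com│$2835.28│Closed  │Dave S
Critical│bob50@mail.com  │$870.83 │Pending │Frank 
                                                  
                                                  
                                                  
                                                  
                                                  


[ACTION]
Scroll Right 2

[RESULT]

vel  ▼│Email           │Amount  │Status  │Name    
──────┼────────────────┼────────┼────────┼────────
dium  │dave38@mail.com │$1113.20│Inactive│Bob Brow
w     │hank67@mail.com │$1851.04│Inactive│Grace Jo
w     │hank44@mail.com │$1301.62│Inactive│Alice Jo
w     │grace47@mail.com│$443.40 │Inactive│Alice Jo
w     │frank96@mail.com│$1835.06│Closed  │Bob Brow
gh    │hank79@mail.com │$86.39  │Pending │Carol Wi
gh    │alice36@mail.com│$1138.52│Inactive│Eve Jone
gh    │bob19@mail.com  │$4445.17│Inactive│Hank Dav
itical│bob73@mail.com  │$3631.18│Active  │Eve Brow
itical│alice71@mail.com│$1282.84│Closed  │Alice Da
itical│dave87@mail.com │$1594.23│Inactive│Dave Bro
itical│alice41@mail.com│$2835.28│Closed  │Dave Smi
itical│bob50@mail.com  │$870.83 │Pending │Frank Da
                                                  
                                                  
                                                  
                                                  
                                                  


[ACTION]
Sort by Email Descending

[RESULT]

vel   │Email          ▼│Amount  │Status  │Name    
──────┼────────────────┼────────┼────────┼────────
gh    │hank79@mail.com │$86.39  │Pending │Carol Wi
w     │hank67@mail.com │$1851.04│Inactive│Grace Jo
w     │hank44@mail.com │$1301.62│Inactive│Alice Jo
w     │grace47@mail.com│$443.40 │Inactive│Alice Jo
w     │frank96@mail.com│$1835.06│Closed  │Bob Brow
itical│dave87@mail.com │$1594.23│Inactive│Dave Bro
dium  │dave38@mail.com │$1113.20│Inactive│Bob Brow
itical│bob73@mail.com  │$3631.18│Active  │Eve Brow
itical│bob50@mail.com  │$870.83 │Pending │Frank Da
gh    │bob19@mail.com  │$4445.17│Inactive│Hank Dav
itical│alice71@mail.com│$1282.84│Closed  │Alice Da
itical│alice41@mail.com│$2835.28│Closed  │Dave Smi
gh    │alice36@mail.com│$1138.52│Inactive│Eve Jone
                                                  
                                                  
                                                  
                                                  
                                                  


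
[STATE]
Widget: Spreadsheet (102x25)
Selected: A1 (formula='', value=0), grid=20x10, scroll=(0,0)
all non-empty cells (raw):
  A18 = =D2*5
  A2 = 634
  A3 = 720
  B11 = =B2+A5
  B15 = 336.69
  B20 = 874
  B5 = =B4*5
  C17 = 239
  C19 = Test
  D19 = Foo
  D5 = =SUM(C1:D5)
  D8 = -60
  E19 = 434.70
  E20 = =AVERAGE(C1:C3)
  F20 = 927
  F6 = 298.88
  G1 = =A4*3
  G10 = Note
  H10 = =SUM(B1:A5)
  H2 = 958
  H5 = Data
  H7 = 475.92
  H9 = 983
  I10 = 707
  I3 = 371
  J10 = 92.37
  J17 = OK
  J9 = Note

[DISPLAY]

A1:                                                                                                   
       A       B       C       D       E       F       G       H       I       J                      
------------------------------------------------------------------------------------------------------
  1      [0]       0       0       0       0       0       0       0       0       0                  
  2      634       0       0       0       0       0       0     958       0       0                  
  3      720       0       0       0       0       0       0       0     371       0                  
  4        0       0       0       0       0       0       0       0       0       0                  
  5        0       0       0#CIRC!         0       0       0Data           0       0                  
  6        0       0       0       0       0  298.88       0       0       0       0                  
  7        0       0       0       0       0       0       0  475.92       0       0                  
  8        0       0       0     -60       0       0       0       0       0       0                  
  9        0       0       0       0       0       0       0     983       0Note                      
 10        0       0       0       0       0       0Note        1354     707   92.37                  
 11        0       0       0       0       0       0       0       0       0       0                  
 12        0       0       0       0       0       0       0       0       0       0                  
 13        0       0       0       0       0       0       0       0       0       0                  
 14        0       0       0       0       0       0       0       0       0       0                  
 15        0  336.69       0       0       0       0       0       0       0       0                  
 16        0       0       0       0       0       0       0       0       0       0                  
 17        0       0     239       0       0       0       0       0       0OK                        
 18        0       0       0       0       0       0       0       0       0       0                  
 19        0       0Test    Foo       434.70       0       0       0       0       0                  
 20        0     874       0       0       0     927       0       0       0       0                  
                                                                                                      
                                                                                                      


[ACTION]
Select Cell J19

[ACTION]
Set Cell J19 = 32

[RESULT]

J19: 32                                                                                               
       A       B       C       D       E       F       G       H       I       J                      
------------------------------------------------------------------------------------------------------
  1        0       0       0       0       0       0       0       0       0       0                  
  2      634       0       0       0       0       0       0     958       0       0                  
  3      720       0       0       0       0       0       0       0     371       0                  
  4        0       0       0       0       0       0       0       0       0       0                  
  5        0       0       0#CIRC!         0       0       0Data           0       0                  
  6        0       0       0       0       0  298.88       0       0       0       0                  
  7        0       0       0       0       0       0       0  475.92       0       0                  
  8        0       0       0     -60       0       0       0       0       0       0                  
  9        0       0       0       0       0       0       0     983       0Note                      
 10        0       0       0       0       0       0Note        1354     707   92.37                  
 11        0       0       0       0       0       0       0       0       0       0                  
 12        0       0       0       0       0       0       0       0       0       0                  
 13        0       0       0       0       0       0       0       0       0       0                  
 14        0       0       0       0       0       0       0       0       0       0                  
 15        0  336.69       0       0       0       0       0       0       0       0                  
 16        0       0       0       0       0       0       0       0       0       0                  
 17        0       0     239       0       0       0       0       0       0OK                        
 18        0       0       0       0       0       0       0       0       0       0                  
 19        0       0Test    Foo       434.70       0       0       0       0    [32]                  
 20        0     874       0       0       0     927       0       0       0       0                  
                                                                                                      
                                                                                                      


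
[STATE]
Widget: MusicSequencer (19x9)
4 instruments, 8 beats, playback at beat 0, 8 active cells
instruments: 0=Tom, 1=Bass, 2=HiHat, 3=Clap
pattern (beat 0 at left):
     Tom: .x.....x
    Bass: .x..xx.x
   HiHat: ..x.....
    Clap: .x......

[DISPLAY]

      ▼1234567     
   Tom·█·····█     
  Bass·█··██·█     
 HiHat··█·····     
  Clap·█······     
                   
                   
                   
                   


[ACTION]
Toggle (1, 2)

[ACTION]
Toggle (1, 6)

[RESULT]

      ▼1234567     
   Tom·█·····█     
  Bass·██·████     
 HiHat··█·····     
  Clap·█······     
                   
                   
                   
                   


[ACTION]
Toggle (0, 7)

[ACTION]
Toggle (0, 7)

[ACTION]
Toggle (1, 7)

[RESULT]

      ▼1234567     
   Tom·█·····█     
  Bass·██·███·     
 HiHat··█·····     
  Clap·█······     
                   
                   
                   
                   


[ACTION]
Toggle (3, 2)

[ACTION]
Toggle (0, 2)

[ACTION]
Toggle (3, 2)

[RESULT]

      ▼1234567     
   Tom·██····█     
  Bass·██·███·     
 HiHat··█·····     
  Clap·█······     
                   
                   
                   
                   


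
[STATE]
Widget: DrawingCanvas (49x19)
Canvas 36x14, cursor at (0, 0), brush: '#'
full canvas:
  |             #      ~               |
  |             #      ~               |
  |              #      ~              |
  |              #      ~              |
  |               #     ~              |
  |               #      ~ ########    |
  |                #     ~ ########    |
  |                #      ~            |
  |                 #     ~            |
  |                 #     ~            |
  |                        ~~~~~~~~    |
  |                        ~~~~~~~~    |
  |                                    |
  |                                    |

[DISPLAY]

+            #      ~                            
             #      ~                            
              #      ~                           
              #      ~                           
               #     ~                           
               #      ~ ########                 
                #     ~ ########                 
                #      ~                         
                 #     ~                         
                 #     ~                         
                        ~~~~~~~~                 
                        ~~~~~~~~                 
                                                 
                                                 
                                                 
                                                 
                                                 
                                                 
                                                 


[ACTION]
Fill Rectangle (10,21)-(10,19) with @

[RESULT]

+            #      ~                            
             #      ~                            
              #      ~                           
              #      ~                           
               #     ~                           
               #      ~ ########                 
                #     ~ ########                 
                #      ~                         
                 #     ~                         
                 #     ~                         
                   @@@  ~~~~~~~~                 
                        ~~~~~~~~                 
                                                 
                                                 
                                                 
                                                 
                                                 
                                                 
                                                 


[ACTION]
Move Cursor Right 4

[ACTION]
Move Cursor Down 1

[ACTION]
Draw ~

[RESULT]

             #      ~                            
    ~        #      ~                            
              #      ~                           
              #      ~                           
               #     ~                           
               #      ~ ########                 
                #     ~ ########                 
                #      ~                         
                 #     ~                         
                 #     ~                         
                   @@@  ~~~~~~~~                 
                        ~~~~~~~~                 
                                                 
                                                 
                                                 
                                                 
                                                 
                                                 
                                                 


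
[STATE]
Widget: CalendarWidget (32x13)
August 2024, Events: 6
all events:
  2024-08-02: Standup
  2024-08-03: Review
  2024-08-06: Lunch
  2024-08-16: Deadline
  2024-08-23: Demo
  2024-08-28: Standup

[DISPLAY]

          August 2024           
Mo Tu We Th Fr Sa Su            
          1  2*  3*  4          
 5  6*  7  8  9 10 11           
12 13 14 15 16* 17 18           
19 20 21 22 23* 24 25           
26 27 28* 29 30 31              
                                
                                
                                
                                
                                
                                


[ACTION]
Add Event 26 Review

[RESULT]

          August 2024           
Mo Tu We Th Fr Sa Su            
          1  2*  3*  4          
 5  6*  7  8  9 10 11           
12 13 14 15 16* 17 18           
19 20 21 22 23* 24 25           
26* 27 28* 29 30 31             
                                
                                
                                
                                
                                
                                


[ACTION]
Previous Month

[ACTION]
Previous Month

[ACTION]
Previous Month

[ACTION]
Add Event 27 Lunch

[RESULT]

            May 2024            
Mo Tu We Th Fr Sa Su            
       1  2  3  4  5            
 6  7  8  9 10 11 12            
13 14 15 16 17 18 19            
20 21 22 23 24 25 26            
27* 28 29 30 31                 
                                
                                
                                
                                
                                
                                


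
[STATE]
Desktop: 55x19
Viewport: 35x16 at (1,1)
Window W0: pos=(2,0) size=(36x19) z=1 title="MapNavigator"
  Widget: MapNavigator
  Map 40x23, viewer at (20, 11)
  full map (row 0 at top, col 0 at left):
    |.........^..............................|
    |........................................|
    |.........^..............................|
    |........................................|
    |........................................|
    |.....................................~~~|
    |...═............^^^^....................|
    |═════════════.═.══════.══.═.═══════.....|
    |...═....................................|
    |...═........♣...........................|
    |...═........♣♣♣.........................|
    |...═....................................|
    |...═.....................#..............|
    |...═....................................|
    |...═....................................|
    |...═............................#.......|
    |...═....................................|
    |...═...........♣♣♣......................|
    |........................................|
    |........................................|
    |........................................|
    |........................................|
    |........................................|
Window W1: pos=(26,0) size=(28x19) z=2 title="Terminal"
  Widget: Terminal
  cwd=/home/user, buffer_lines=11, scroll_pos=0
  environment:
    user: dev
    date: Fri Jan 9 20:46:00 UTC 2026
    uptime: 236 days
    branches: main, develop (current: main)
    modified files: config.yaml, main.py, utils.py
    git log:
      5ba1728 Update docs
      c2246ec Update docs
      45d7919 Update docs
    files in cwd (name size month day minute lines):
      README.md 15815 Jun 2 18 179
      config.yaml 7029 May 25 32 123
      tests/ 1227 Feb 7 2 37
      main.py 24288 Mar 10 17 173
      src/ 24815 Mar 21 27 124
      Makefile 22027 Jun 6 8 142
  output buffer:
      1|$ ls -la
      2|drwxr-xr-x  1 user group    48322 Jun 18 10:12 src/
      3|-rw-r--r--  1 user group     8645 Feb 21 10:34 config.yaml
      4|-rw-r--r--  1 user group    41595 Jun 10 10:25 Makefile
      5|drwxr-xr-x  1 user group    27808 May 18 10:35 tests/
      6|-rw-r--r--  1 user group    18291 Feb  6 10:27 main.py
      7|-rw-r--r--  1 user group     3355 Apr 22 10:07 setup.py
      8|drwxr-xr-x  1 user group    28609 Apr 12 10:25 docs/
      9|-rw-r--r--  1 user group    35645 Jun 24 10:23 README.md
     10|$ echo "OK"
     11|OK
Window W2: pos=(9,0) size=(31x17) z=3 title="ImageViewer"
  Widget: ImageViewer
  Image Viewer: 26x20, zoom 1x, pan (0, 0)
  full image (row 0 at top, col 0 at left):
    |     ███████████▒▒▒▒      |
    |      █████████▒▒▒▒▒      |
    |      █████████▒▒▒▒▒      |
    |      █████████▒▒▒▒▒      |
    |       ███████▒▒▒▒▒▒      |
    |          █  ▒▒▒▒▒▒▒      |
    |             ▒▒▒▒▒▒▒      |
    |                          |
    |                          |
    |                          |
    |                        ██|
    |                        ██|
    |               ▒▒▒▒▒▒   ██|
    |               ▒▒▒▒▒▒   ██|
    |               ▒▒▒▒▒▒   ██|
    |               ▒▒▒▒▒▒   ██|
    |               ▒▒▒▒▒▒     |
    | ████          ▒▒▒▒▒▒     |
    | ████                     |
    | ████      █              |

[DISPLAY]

 ┃ MapNa┃ ImageViewer              
 ┠──────┠──────────────────────────
 ┃......┃     ███████████▒▒▒▒      
 ┃......┃      █████████▒▒▒▒▒      
 ┃═.....┃      █████████▒▒▒▒▒      
 ┃══════┃      █████████▒▒▒▒▒      
 ┃═.....┃       ███████▒▒▒▒▒▒      
 ┃═.....┃          █  ▒▒▒▒▒▒▒      
 ┃═.....┃             ▒▒▒▒▒▒▒      
 ┃═.....┃                          
 ┃═.....┃                          
 ┃═.....┃                          
 ┃═.....┃                        ██
 ┃═.....┃                        ██
 ┃═.....┃               ▒▒▒▒▒▒   ██
 ┃═.....┗━━━━━━━━━━━━━━━━━━━━━━━━━━


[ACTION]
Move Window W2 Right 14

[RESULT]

 ┃ MapNavigator       ┃ ImageViewer
 ┠────────────────────┠────────────
 ┃....................┃     ███████
 ┃....................┃      ██████
 ┃═............^^^^...┃      ██████
 ┃══════════.═.══════.┃      ██████
 ┃═...................┃       █████
 ┃═........♣..........┃          █ 
 ┃═........♣♣♣........┃            
 ┃═................@..┃            
 ┃═...................┃            
 ┃═...................┃            
 ┃═...................┃            
 ┃═...................┃            
 ┃═...................┃            
 ┃═...........♣♣♣.....┗━━━━━━━━━━━━


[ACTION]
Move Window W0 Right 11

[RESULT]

            ┃ MapNavig┃ ImageViewer
            ┠─────────┠────────────
            ┃.........┃     ███████
            ┃.........┃      ██████
            ┃═........┃      ██████
            ┃═════════┃      ██████
            ┃═........┃       █████
            ┃═........┃          █ 
            ┃═........┃            
            ┃═........┃            
            ┃═........┃            
            ┃═........┃            
            ┃═........┃            
            ┃═........┃            
            ┃═........┃            
            ┃═........┗━━━━━━━━━━━━


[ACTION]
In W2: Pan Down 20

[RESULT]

            ┃ MapNavig┃ ImageViewer
            ┠─────────┠────────────
            ┃.........┃            
            ┃.........┃            
            ┃═........┃            
            ┃═════════┃            
            ┃═........┃            
            ┃═........┃            
            ┃═........┃            
            ┃═........┃            
            ┃═........┃            
            ┃═........┃            
            ┃═........┃            
            ┃═........┃            
            ┃═........┃            
            ┃═........┗━━━━━━━━━━━━


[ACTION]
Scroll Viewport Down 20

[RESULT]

            ┃.........┃            
            ┃.........┃            
            ┃═........┃            
            ┃═════════┃            
            ┃═........┃            
            ┃═........┃            
            ┃═........┃            
            ┃═........┃            
            ┃═........┃            
            ┃═........┃            
            ┃═........┃            
            ┃═........┃            
            ┃═........┃            
            ┃═........┗━━━━━━━━━━━━
            ┃............┃         
            ┗━━━━━━━━━━━━┗━━━━━━━━━


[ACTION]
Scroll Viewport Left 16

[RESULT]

             ┃.........┃           
             ┃.........┃           
             ┃═........┃           
             ┃═════════┃           
             ┃═........┃           
             ┃═........┃           
             ┃═........┃           
             ┃═........┃           
             ┃═........┃           
             ┃═........┃           
             ┃═........┃           
             ┃═........┃           
             ┃═........┃           
             ┃═........┗━━━━━━━━━━━
             ┃............┃        
             ┗━━━━━━━━━━━━┗━━━━━━━━


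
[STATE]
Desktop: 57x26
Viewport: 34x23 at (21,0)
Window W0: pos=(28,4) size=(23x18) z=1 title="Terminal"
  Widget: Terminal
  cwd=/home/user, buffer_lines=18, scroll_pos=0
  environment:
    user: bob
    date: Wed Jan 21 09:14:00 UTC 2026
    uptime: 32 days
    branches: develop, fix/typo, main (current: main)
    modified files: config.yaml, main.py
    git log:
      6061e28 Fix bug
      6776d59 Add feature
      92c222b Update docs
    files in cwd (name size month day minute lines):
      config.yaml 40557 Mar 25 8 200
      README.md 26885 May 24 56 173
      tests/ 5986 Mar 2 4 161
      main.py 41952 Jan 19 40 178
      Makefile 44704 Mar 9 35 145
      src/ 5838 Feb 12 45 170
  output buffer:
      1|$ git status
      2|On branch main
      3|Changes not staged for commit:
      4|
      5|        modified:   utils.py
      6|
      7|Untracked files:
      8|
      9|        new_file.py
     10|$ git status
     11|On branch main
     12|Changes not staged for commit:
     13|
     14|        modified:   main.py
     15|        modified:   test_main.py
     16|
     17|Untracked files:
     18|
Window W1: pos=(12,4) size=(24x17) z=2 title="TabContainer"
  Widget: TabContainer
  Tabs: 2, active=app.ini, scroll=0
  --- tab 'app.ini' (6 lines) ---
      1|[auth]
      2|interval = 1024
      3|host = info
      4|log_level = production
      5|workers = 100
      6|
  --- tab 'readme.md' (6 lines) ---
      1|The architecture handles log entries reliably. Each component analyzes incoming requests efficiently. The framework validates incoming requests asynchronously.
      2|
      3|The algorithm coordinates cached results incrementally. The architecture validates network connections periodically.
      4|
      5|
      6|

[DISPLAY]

                                  
                                  
                                  
                                  
━━━━━━━━━━━━━━┓━━━━━━━━━━━━━━┓    
ainer         ┃al            ┃    
──────────────┨──────────────┨    
]│ readme.md  ┃tatus         ┃    
──────────────┃ch main       ┃    
              ┃ not staged fo┃    
 = 1024       ┃              ┃    
nfo           ┃ modified:   u┃    
l = production┃              ┃    
= 100         ┃ed files:     ┃    
              ┃              ┃    
              ┃ new_file.py  ┃    
              ┃tatus         ┃    
              ┃ch main       ┃    
              ┃ not staged fo┃    
              ┃              ┃    
━━━━━━━━━━━━━━┛ modified:   m┃    
       ┗━━━━━━━━━━━━━━━━━━━━━┛    
                                  


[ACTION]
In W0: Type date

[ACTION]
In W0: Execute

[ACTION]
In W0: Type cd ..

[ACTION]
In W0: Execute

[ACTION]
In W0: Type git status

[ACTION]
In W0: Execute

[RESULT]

                                  
                                  
                                  
                                  
━━━━━━━━━━━━━━┓━━━━━━━━━━━━━━┓    
ainer         ┃al            ┃    
──────────────┨──────────────┨    
]│ readme.md  ┃              ┃    
──────────────┃ed files:     ┃    
              ┃              ┃    
 = 1024       ┃              ┃    
nfo           ┃ 21 09:14:00 U┃    
l = production┃              ┃    
= 100         ┃              ┃    
              ┃tatus         ┃    
              ┃ch main       ┃    
              ┃ not staged fo┃    
              ┃              ┃    
              ┃ modified:   c┃    
              ┃ modified:   m┃    
━━━━━━━━━━━━━━┛              ┃    
       ┗━━━━━━━━━━━━━━━━━━━━━┛    
                                  


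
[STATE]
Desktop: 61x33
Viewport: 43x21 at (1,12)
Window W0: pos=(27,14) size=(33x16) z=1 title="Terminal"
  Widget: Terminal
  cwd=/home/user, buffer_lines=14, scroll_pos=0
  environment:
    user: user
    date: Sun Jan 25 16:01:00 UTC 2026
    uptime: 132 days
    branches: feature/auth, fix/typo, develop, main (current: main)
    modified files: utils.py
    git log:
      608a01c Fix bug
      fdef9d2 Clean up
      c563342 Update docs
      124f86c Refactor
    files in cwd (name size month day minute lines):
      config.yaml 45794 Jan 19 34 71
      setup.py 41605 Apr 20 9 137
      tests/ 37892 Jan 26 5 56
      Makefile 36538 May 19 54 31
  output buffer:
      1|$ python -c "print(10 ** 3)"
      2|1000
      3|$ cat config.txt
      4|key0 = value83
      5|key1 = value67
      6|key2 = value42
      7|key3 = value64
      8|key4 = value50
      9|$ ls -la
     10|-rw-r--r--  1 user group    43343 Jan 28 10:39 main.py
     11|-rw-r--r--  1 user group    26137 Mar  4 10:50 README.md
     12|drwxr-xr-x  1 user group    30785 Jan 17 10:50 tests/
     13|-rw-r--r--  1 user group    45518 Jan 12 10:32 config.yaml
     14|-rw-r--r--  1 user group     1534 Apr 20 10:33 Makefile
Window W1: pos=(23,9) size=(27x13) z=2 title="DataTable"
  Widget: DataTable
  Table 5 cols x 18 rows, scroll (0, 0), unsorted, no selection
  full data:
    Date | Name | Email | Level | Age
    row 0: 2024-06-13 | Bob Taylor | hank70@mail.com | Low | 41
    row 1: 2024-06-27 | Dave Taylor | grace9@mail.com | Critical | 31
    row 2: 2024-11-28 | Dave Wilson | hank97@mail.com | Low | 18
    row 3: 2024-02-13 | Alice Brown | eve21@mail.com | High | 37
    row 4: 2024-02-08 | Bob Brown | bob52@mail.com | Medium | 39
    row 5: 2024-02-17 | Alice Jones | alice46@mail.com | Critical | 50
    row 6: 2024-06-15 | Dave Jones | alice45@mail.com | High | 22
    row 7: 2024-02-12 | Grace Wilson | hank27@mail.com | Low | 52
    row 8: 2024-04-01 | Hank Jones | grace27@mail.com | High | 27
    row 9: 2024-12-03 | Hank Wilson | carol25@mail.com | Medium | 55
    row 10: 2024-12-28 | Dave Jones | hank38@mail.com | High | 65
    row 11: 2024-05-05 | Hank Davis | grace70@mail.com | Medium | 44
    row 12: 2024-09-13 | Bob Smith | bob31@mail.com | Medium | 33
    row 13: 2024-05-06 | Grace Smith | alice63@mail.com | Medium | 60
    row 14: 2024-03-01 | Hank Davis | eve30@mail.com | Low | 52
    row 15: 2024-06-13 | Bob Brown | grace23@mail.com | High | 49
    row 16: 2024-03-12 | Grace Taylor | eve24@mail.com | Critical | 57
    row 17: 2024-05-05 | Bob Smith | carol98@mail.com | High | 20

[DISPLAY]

                      ┃Date      │Name     
                      ┃──────────┼─────────
                      ┃2024-06-13│Bob Taylo
                      ┃2024-06-27│Dave Tayl
                      ┃2024-11-28│Dave Wils
                      ┃2024-02-13│Alice Bro
                      ┃2024-02-08│Bob Brown
                      ┃2024-02-17│Alice Jon
                      ┃2024-06-15│Dave Jone
                      ┗━━━━━━━━━━━━━━━━━━━━
                          ┃key2 = value42  
                          ┃key3 = value64  
                          ┃key4 = value50  
                          ┃$ ls -la        
                          ┃-rw-r--r--  1 us
                          ┃-rw-r--r--  1 us
                          ┃drwxr-xr-x  1 us
                          ┗━━━━━━━━━━━━━━━━
                                           
                                           
                                           


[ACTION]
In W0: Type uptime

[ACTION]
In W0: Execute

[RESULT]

                      ┃Date      │Name     
                      ┃──────────┼─────────
                      ┃2024-06-13│Bob Taylo
                      ┃2024-06-27│Dave Tayl
                      ┃2024-11-28│Dave Wils
                      ┃2024-02-13│Alice Bro
                      ┃2024-02-08│Bob Brown
                      ┃2024-02-17│Alice Jon
                      ┃2024-06-15│Dave Jone
                      ┗━━━━━━━━━━━━━━━━━━━━
                          ┃-rw-r--r--  1 us
                          ┃drwxr-xr-x  1 us
                          ┃-rw-r--r--  1 us
                          ┃-rw-r--r--  1 us
                          ┃$ uptime        
                          ┃ 10:00  up 132 d
                          ┃$ █             
                          ┗━━━━━━━━━━━━━━━━
                                           
                                           
                                           


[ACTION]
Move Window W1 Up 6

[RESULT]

                      ┃2024-02-08│Bob Brown
                      ┃2024-02-17│Alice Jon
                      ┃2024-06-15│Dave Jone
                      ┗━━━━━━━━━━━━━━━━━━━━
                          ┠────────────────
                          ┃key2 = value42  
                          ┃key3 = value64  
                          ┃key4 = value50  
                          ┃$ ls -la        
                          ┃-rw-r--r--  1 us
                          ┃-rw-r--r--  1 us
                          ┃drwxr-xr-x  1 us
                          ┃-rw-r--r--  1 us
                          ┃-rw-r--r--  1 us
                          ┃$ uptime        
                          ┃ 10:00  up 132 d
                          ┃$ █             
                          ┗━━━━━━━━━━━━━━━━
                                           
                                           
                                           


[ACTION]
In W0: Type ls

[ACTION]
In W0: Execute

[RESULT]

                      ┃2024-02-08│Bob Brown
                      ┃2024-02-17│Alice Jon
                      ┃2024-06-15│Dave Jone
                      ┗━━━━━━━━━━━━━━━━━━━━
                          ┠────────────────
                          ┃key4 = value50  
                          ┃$ ls -la        
                          ┃-rw-r--r--  1 us
                          ┃-rw-r--r--  1 us
                          ┃drwxr-xr-x  1 us
                          ┃-rw-r--r--  1 us
                          ┃-rw-r--r--  1 us
                          ┃$ uptime        
                          ┃ 10:00  up 132 d
                          ┃$ ls            
                          ┃config.yaml  set
                          ┃$ █             
                          ┗━━━━━━━━━━━━━━━━
                                           
                                           
                                           


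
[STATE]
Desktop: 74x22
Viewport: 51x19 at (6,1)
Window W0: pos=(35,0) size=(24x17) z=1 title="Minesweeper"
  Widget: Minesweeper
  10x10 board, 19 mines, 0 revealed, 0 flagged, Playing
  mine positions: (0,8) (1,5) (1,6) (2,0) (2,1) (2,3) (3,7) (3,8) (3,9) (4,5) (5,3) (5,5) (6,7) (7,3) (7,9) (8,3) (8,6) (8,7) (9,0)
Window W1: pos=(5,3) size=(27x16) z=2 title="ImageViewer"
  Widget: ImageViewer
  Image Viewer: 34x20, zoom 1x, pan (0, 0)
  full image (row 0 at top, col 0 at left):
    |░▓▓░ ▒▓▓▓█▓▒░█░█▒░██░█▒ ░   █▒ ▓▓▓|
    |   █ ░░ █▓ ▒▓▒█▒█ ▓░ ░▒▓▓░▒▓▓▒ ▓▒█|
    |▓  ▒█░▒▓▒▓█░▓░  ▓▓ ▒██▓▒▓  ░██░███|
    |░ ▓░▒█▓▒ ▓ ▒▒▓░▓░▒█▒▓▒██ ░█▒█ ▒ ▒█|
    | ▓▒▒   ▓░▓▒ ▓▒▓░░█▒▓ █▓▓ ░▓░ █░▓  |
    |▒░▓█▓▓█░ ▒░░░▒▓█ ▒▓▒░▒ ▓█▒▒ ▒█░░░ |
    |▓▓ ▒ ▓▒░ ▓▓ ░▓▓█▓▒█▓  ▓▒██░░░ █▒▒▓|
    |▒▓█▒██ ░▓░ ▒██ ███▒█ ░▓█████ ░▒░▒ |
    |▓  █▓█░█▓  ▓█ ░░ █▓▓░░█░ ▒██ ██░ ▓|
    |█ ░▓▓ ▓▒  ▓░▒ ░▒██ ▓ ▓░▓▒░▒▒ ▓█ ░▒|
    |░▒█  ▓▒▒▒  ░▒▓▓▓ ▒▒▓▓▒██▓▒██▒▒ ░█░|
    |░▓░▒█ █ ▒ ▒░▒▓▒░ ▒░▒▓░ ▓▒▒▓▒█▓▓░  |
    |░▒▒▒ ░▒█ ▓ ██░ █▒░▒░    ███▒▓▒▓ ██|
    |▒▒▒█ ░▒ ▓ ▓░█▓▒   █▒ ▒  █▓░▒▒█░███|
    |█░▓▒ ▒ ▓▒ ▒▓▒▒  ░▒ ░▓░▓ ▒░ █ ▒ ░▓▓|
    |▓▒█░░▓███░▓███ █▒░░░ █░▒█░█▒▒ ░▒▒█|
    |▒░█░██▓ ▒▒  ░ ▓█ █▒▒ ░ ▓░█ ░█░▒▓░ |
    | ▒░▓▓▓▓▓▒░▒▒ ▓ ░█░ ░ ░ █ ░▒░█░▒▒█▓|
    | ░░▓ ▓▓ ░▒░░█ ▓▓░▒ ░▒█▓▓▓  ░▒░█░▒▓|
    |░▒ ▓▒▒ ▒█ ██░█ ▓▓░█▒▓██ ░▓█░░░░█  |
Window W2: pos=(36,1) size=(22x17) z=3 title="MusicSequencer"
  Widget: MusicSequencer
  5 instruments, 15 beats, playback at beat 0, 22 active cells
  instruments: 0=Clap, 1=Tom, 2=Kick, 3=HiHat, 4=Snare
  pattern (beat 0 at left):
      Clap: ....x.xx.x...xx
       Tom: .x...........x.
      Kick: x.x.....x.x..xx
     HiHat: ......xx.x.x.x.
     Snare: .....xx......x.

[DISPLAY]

                             ┃┏━━━━━━━━━━━━━━━━━━━━
                             ┠┃ MusicSequencer     
━━━━━━━━━━━━━━━━━━━━━━━━━┓   ┃┠────────────────────
 ImageViewer             ┃   ┃┃      ▼1234567890123
─────────────────────────┨   ┃┃  Clap····█·██·█···█
░▓▓░ ▒▓▓▓█▓▒░█░█▒░██░█▒ ░┃   ┃┃   Tom·█···········█
   █ ░░ █▓ ▒▓▒█▒█ ▓░ ░▒▓▓┃   ┃┃  Kick█·█·····█·█··█
▓  ▒█░▒▓▒▓█░▓░  ▓▓ ▒██▓▒▓┃   ┃┃ HiHat······██·█·█·█
░ ▓░▒█▓▒ ▓ ▒▒▓░▓░▒█▒▓▒██ ┃   ┃┃ Snare·····██······█
 ▓▒▒   ▓░▓▒ ▓▒▓░░█▒▓ █▓▓ ┃   ┃┃                    
▒░▓█▓▓█░ ▒░░░▒▓█ ▒▓▒░▒ ▓█┃   ┃┃                    
▓▓ ▒ ▓▒░ ▓▓ ░▓▓█▓▒█▓  ▓▒█┃   ┃┃                    
▒▓█▒██ ░▓░ ▒██ ███▒█ ░▓██┃   ┃┃                    
▓  █▓█░█▓  ▓█ ░░ █▓▓░░█░ ┃   ┃┃                    
█ ░▓▓ ▓▒  ▓░▒ ░▒██ ▓ ▓░▓▒┃   ┃┃                    
░▒█  ▓▒▒▒  ░▒▓▓▓ ▒▒▓▓▒██▓┃   ┗┃                    
░▓░▒█ █ ▒ ▒░▒▓▒░ ▒░▒▓░ ▓▒┃    ┗━━━━━━━━━━━━━━━━━━━━
━━━━━━━━━━━━━━━━━━━━━━━━━┛                         
                                                   


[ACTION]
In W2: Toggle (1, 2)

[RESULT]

                             ┃┏━━━━━━━━━━━━━━━━━━━━
                             ┠┃ MusicSequencer     
━━━━━━━━━━━━━━━━━━━━━━━━━┓   ┃┠────────────────────
 ImageViewer             ┃   ┃┃      ▼1234567890123
─────────────────────────┨   ┃┃  Clap····█·██·█···█
░▓▓░ ▒▓▓▓█▓▒░█░█▒░██░█▒ ░┃   ┃┃   Tom·██··········█
   █ ░░ █▓ ▒▓▒█▒█ ▓░ ░▒▓▓┃   ┃┃  Kick█·█·····█·█··█
▓  ▒█░▒▓▒▓█░▓░  ▓▓ ▒██▓▒▓┃   ┃┃ HiHat······██·█·█·█
░ ▓░▒█▓▒ ▓ ▒▒▓░▓░▒█▒▓▒██ ┃   ┃┃ Snare·····██······█
 ▓▒▒   ▓░▓▒ ▓▒▓░░█▒▓ █▓▓ ┃   ┃┃                    
▒░▓█▓▓█░ ▒░░░▒▓█ ▒▓▒░▒ ▓█┃   ┃┃                    
▓▓ ▒ ▓▒░ ▓▓ ░▓▓█▓▒█▓  ▓▒█┃   ┃┃                    
▒▓█▒██ ░▓░ ▒██ ███▒█ ░▓██┃   ┃┃                    
▓  █▓█░█▓  ▓█ ░░ █▓▓░░█░ ┃   ┃┃                    
█ ░▓▓ ▓▒  ▓░▒ ░▒██ ▓ ▓░▓▒┃   ┃┃                    
░▒█  ▓▒▒▒  ░▒▓▓▓ ▒▒▓▓▒██▓┃   ┗┃                    
░▓░▒█ █ ▒ ▒░▒▓▒░ ▒░▒▓░ ▓▒┃    ┗━━━━━━━━━━━━━━━━━━━━
━━━━━━━━━━━━━━━━━━━━━━━━━┛                         
                                                   


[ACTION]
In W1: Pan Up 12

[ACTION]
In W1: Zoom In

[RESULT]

                             ┃┏━━━━━━━━━━━━━━━━━━━━
                             ┠┃ MusicSequencer     
━━━━━━━━━━━━━━━━━━━━━━━━━┓   ┃┠────────────────────
 ImageViewer             ┃   ┃┃      ▼1234567890123
─────────────────────────┨   ┃┃  Clap····█·██·█···█
░░▓▓▓▓░░  ▒▒▓▓▓▓▓▓██▓▓▒▒░┃   ┃┃   Tom·██··········█
░░▓▓▓▓░░  ▒▒▓▓▓▓▓▓██▓▓▒▒░┃   ┃┃  Kick█·█·····█·█··█
      ██  ░░░░  ██▓▓  ▒▒▓┃   ┃┃ HiHat······██·█·█·█
      ██  ░░░░  ██▓▓  ▒▒▓┃   ┃┃ Snare·····██······█
▓▓    ▒▒██░░▒▒▓▓▒▒▓▓██░░▓┃   ┃┃                    
▓▓    ▒▒██░░▒▒▓▓▒▒▓▓██░░▓┃   ┃┃                    
░░  ▓▓░░▒▒██▓▓▒▒  ▓▓  ▒▒▒┃   ┃┃                    
░░  ▓▓░░▒▒██▓▓▒▒  ▓▓  ▒▒▒┃   ┃┃                    
  ▓▓▒▒▒▒      ▓▓░░▓▓▒▒  ▓┃   ┃┃                    
  ▓▓▒▒▒▒      ▓▓░░▓▓▒▒  ▓┃   ┃┃                    
▒▒░░▓▓██▓▓▓▓██░░  ▒▒░░░░░┃   ┗┃                    
▒▒░░▓▓██▓▓▓▓██░░  ▒▒░░░░░┃    ┗━━━━━━━━━━━━━━━━━━━━
━━━━━━━━━━━━━━━━━━━━━━━━━┛                         
                                                   
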